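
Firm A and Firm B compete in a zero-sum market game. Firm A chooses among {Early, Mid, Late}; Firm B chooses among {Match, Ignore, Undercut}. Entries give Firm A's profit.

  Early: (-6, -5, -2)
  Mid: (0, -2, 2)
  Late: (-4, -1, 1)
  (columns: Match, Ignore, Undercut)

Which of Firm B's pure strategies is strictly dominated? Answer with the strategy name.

Undercut

Match holds Firm A's payoff strictly below Undercut in every row: -6 < -2, 0 < 2, -4 < 1.
So Undercut is strictly dominated for Firm B.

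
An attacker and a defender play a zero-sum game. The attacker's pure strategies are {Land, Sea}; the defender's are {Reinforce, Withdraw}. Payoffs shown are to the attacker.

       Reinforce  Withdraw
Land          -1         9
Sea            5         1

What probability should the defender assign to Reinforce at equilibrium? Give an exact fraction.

4/7

Row minima: Land → -1, Sea → 1; maximin = 1.
Column maxima: Reinforce → 5, Withdraw → 9; minimax = 5.
1 ≠ 5, so there is no saddle point; optimal play is mixed.
Let the attacker play Land with probability p. Expected payoff against Reinforce: (-1)p + 5(1−p) = −6p + 5; against Withdraw: 9p + 1(1−p) = 8p + 1.
Setting these equal: −6p + 5 = 8p + 1 ⇒ −14p = -4 ⇒ p = 2/7, and the value is (-6)·(2/7) + 5 = 23/7.
For the defender: with q = P(Reinforce), equating Land's and Sea's payoffs gives −10q + 9 = 4q + 1 ⇒ q = 4/7.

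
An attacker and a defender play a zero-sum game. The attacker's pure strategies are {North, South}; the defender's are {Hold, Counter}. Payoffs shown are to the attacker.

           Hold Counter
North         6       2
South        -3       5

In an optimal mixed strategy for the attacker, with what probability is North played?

Row minima: North → 2, South → -3; maximin = 2.
Column maxima: Hold → 6, Counter → 5; minimax = 5.
2 ≠ 5, so there is no saddle point; optimal play is mixed.
Let the attacker play North with probability p. Expected payoff against Hold: 6p + (-3)(1−p) = 9p − 3; against Counter: 2p + 5(1−p) = −3p + 5.
Setting these equal: 9p − 3 = −3p + 5 ⇒ 12p = 8 ⇒ p = 2/3, and the value is (9)·(2/3) − 3 = 3.
For the defender: with q = P(Hold), equating North's and South's payoffs gives 4q + 2 = −8q + 5 ⇒ q = 1/4.

2/3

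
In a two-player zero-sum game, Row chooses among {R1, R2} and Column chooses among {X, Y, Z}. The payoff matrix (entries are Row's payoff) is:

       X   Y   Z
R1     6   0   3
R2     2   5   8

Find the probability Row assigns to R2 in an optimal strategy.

Row minima: R1 → 0, R2 → 2; maximin = 2.
Column maxima: X → 6, Y → 5, Z → 8; minimax = 5.
2 ≠ 5, so there is no saddle point; optimal play is mixed.
Z is strictly dominated by Y (it gives Row strictly more in every row), so Column never plays it.
On the remaining 2×2 (R1, R2 vs X, Y):
Let Row play R1 with probability p. Expected payoff against X: 6p + 2(1−p) = 4p + 2; against Y: 0p + 5(1−p) = −5p + 5.
Setting these equal: 4p + 2 = −5p + 5 ⇒ 9p = 3 ⇒ p = 1/3, and the value is (4)·(1/3) + 2 = 10/3.
For Column: with q = P(X), equating R1's and R2's payoffs gives 6q = −3q + 5 ⇒ q = 5/9.

2/3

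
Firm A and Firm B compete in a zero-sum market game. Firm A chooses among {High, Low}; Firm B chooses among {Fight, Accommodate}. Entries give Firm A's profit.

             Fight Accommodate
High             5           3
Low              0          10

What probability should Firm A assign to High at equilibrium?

Row minima: High → 3, Low → 0; maximin = 3.
Column maxima: Fight → 5, Accommodate → 10; minimax = 5.
3 ≠ 5, so there is no saddle point; optimal play is mixed.
Let Firm A play High with probability p. Expected payoff against Fight: 5p + 0(1−p) = 5p; against Accommodate: 3p + 10(1−p) = −7p + 10.
Setting these equal: 5p = −7p + 10 ⇒ 12p = 10 ⇒ p = 5/6, and the value is (5)·(5/6) = 25/6.
For Firm B: with q = P(Fight), equating High's and Low's payoffs gives 2q + 3 = −10q + 10 ⇒ q = 7/12.

5/6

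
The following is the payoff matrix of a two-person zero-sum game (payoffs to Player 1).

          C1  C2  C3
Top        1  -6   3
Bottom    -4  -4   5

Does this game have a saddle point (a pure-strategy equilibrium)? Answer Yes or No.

Row minima: Top → -6, Bottom → -4; maximin = -4.
Column maxima: C1 → 1, C2 → -4, C3 → 5; minimax = -4.
maximin = minimax = -4, so a saddle point exists.

Yes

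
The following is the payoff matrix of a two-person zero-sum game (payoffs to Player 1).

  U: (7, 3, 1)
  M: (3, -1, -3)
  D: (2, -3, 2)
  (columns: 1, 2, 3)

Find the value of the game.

Row minima: U → 1, M → -3, D → -3; maximin = 1.
Column maxima: 1 → 7, 2 → 3, 3 → 2; minimax = 2.
1 ≠ 2, so there is no saddle point; optimal play is mixed.
M is strictly dominated by U, so Player 1 never plays it.
1 is strictly dominated by 2 (it gives Player 1 strictly more in every row), so Player 2 never plays it.
On the remaining 2×2 (U, D vs 2, 3):
Let Player 1 play U with probability p. Expected payoff against 2: 3p + (-3)(1−p) = 6p − 3; against 3: 1p + 2(1−p) = −p + 2.
Setting these equal: 6p − 3 = −p + 2 ⇒ 7p = 5 ⇒ p = 5/7, and the value is (6)·(5/7) − 3 = 9/7.
For Player 2: with q = P(2), equating U's and D's payoffs gives 2q + 1 = −5q + 2 ⇒ q = 1/7.

9/7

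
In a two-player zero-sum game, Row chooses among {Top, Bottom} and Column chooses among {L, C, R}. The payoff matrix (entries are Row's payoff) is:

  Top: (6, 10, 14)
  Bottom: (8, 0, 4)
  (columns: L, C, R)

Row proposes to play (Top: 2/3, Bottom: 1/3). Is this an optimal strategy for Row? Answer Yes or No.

Yes

Against L this mix gives (2/3)·6 + (1/3)·8 = 20/3.
Against C this mix gives (2/3)·10 + (1/3)·0 = 20/3.
Against R this mix gives (2/3)·14 + (1/3)·4 = 32/3.
All of Column's active replies (L, C) yield 20/3, and no column does worse for Row. The mix makes Column indifferent and guarantees 20/3, so it is optimal.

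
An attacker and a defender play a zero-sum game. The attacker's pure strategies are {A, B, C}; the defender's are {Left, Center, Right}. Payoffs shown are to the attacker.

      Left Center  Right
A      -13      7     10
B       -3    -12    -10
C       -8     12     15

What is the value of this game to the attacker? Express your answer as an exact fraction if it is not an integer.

Row minima: A → -13, B → -12, C → -8; maximin = -8.
Column maxima: Left → -3, Center → 12, Right → 15; minimax = -3.
-8 ≠ -3, so there is no saddle point; optimal play is mixed.
A is strictly dominated by C, so the attacker never plays it.
Right is strictly dominated by Center (it gives the attacker strictly more in every row), so the defender never plays it.
On the remaining 2×2 (B, C vs Left, Center):
Let the attacker play B with probability p. Expected payoff against Left: (-3)p + (-8)(1−p) = 5p − 8; against Center: (-12)p + 12(1−p) = −24p + 12.
Setting these equal: 5p − 8 = −24p + 12 ⇒ 29p = 20 ⇒ p = 20/29, and the value is (5)·(20/29) − 8 = -132/29.
For the defender: with q = P(Left), equating B's and C's payoffs gives 9q − 12 = −20q + 12 ⇒ q = 24/29.

-132/29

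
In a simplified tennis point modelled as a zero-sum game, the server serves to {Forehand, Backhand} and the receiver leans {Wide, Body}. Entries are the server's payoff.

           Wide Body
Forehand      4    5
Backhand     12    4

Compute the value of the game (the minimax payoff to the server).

44/9

Row minima: Forehand → 4, Backhand → 4; maximin = 4.
Column maxima: Wide → 12, Body → 5; minimax = 5.
4 ≠ 5, so there is no saddle point; optimal play is mixed.
Let the server play Forehand with probability p. Expected payoff against Wide: 4p + 12(1−p) = −8p + 12; against Body: 5p + 4(1−p) = p + 4.
Setting these equal: −8p + 12 = p + 4 ⇒ −9p = -8 ⇒ p = 8/9, and the value is (-8)·(8/9) + 12 = 44/9.
For the receiver: with q = P(Wide), equating Forehand's and Backhand's payoffs gives −q + 5 = 8q + 4 ⇒ q = 1/9.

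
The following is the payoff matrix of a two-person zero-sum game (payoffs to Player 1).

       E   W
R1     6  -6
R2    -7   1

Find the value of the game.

-9/5

Row minima: R1 → -6, R2 → -7; maximin = -6.
Column maxima: E → 6, W → 1; minimax = 1.
-6 ≠ 1, so there is no saddle point; optimal play is mixed.
Let Player 1 play R1 with probability p. Expected payoff against E: 6p + (-7)(1−p) = 13p − 7; against W: (-6)p + 1(1−p) = −7p + 1.
Setting these equal: 13p − 7 = −7p + 1 ⇒ 20p = 8 ⇒ p = 2/5, and the value is (13)·(2/5) − 7 = -9/5.
For Player 2: with q = P(E), equating R1's and R2's payoffs gives 12q − 6 = −8q + 1 ⇒ q = 7/20.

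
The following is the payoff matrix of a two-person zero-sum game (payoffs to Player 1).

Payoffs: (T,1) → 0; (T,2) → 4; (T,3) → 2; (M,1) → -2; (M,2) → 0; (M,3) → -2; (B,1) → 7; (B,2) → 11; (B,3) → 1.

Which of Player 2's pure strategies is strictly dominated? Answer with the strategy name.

2

1 holds Player 1's payoff strictly below 2 in every row: 0 < 4, -2 < 0, 7 < 11.
So 2 is strictly dominated for Player 2.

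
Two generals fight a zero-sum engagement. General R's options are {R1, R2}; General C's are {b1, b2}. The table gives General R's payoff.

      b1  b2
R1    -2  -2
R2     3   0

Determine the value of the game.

0

Row minima: R1 → -2, R2 → 0; maximin = 0.
Column maxima: b1 → 3, b2 → 0; minimax = 0.
Since maximin = minimax = 0, there is a saddle point and the value is 0.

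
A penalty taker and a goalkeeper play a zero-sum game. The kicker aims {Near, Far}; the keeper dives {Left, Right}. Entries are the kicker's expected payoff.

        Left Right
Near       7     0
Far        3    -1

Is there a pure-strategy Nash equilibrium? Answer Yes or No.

Row minima: Near → 0, Far → -1; maximin = 0.
Column maxima: Left → 7, Right → 0; minimax = 0.
maximin = minimax = 0, so a saddle point exists.

Yes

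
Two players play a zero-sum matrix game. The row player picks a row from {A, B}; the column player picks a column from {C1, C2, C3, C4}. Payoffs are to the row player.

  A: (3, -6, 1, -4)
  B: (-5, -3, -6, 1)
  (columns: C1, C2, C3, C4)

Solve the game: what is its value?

-39/10

Row minima: A → -6, B → -6; maximin = -6.
Column maxima: C1 → 3, C2 → -3, C3 → 1, C4 → 1; minimax = -3.
-6 ≠ -3, so there is no saddle point; optimal play is mixed.
C1 is strictly dominated by C3 (it gives the row player strictly more in every row), so the column player never plays it.
C4 is strictly dominated by C2 (it gives the row player strictly more in every row), so the column player never plays it.
On the remaining 2×2 (A, B vs C2, C3):
Let the row player play A with probability p. Expected payoff against C2: (-6)p + (-3)(1−p) = −3p − 3; against C3: 1p + (-6)(1−p) = 7p − 6.
Setting these equal: −3p − 3 = 7p − 6 ⇒ −10p = -3 ⇒ p = 3/10, and the value is (-3)·(3/10) − 3 = -39/10.
For the column player: with q = P(C2), equating A's and B's payoffs gives −7q + 1 = 3q − 6 ⇒ q = 7/10.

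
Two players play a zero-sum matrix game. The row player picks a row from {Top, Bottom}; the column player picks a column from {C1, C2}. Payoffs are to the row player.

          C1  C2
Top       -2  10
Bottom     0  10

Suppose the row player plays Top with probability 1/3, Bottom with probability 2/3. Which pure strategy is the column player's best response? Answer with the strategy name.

If the column player plays C1, the row player's expected payoff is (1/3)·(-2) + (2/3)·0 = -2/3.
If the column player plays C2, the row player's expected payoff is (1/3)·10 + (2/3)·10 = 10.
The column player minimizes the row player's payoff; the smallest is -2/3, so the best response is C1.

C1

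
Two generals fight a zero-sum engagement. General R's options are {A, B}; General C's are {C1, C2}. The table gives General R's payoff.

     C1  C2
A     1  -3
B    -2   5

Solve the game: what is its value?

-1/11

Row minima: A → -3, B → -2; maximin = -2.
Column maxima: C1 → 1, C2 → 5; minimax = 1.
-2 ≠ 1, so there is no saddle point; optimal play is mixed.
Let General R play A with probability p. Expected payoff against C1: 1p + (-2)(1−p) = 3p − 2; against C2: (-3)p + 5(1−p) = −8p + 5.
Setting these equal: 3p − 2 = −8p + 5 ⇒ 11p = 7 ⇒ p = 7/11, and the value is (3)·(7/11) − 2 = -1/11.
For General C: with q = P(C1), equating A's and B's payoffs gives 4q − 3 = −7q + 5 ⇒ q = 8/11.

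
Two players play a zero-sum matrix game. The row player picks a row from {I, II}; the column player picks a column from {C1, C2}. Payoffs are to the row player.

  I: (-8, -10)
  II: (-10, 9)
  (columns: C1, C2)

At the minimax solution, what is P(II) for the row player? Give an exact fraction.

2/21

Row minima: I → -10, II → -10; maximin = -10.
Column maxima: C1 → -8, C2 → 9; minimax = -8.
-10 ≠ -8, so there is no saddle point; optimal play is mixed.
Let the row player play I with probability p. Expected payoff against C1: (-8)p + (-10)(1−p) = 2p − 10; against C2: (-10)p + 9(1−p) = −19p + 9.
Setting these equal: 2p − 10 = −19p + 9 ⇒ 21p = 19 ⇒ p = 19/21, and the value is (2)·(19/21) − 10 = -172/21.
For the column player: with q = P(C1), equating I's and II's payoffs gives 2q − 10 = −19q + 9 ⇒ q = 19/21.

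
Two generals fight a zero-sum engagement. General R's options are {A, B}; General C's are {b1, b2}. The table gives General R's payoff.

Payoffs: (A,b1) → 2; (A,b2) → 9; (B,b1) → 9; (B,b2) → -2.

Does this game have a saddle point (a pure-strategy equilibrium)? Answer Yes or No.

Row minima: A → 2, B → -2; maximin = 2.
Column maxima: b1 → 9, b2 → 9; minimax = 9.
2 ≠ 9, so no pure-strategy equilibrium exists.

No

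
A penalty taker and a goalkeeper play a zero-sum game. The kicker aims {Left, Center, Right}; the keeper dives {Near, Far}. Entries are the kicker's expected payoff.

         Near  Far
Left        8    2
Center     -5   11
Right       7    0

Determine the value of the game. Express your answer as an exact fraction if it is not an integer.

49/11

Row minima: Left → 2, Center → -5, Right → 0; maximin = 2.
Column maxima: Near → 8, Far → 11; minimax = 8.
2 ≠ 8, so there is no saddle point; optimal play is mixed.
Right is strictly dominated by Left, so the kicker never plays it.
On the remaining 2×2 (Left, Center vs Near, Far):
Let the kicker play Left with probability p. Expected payoff against Near: 8p + (-5)(1−p) = 13p − 5; against Far: 2p + 11(1−p) = −9p + 11.
Setting these equal: 13p − 5 = −9p + 11 ⇒ 22p = 16 ⇒ p = 8/11, and the value is (13)·(8/11) − 5 = 49/11.
For the keeper: with q = P(Near), equating Left's and Center's payoffs gives 6q + 2 = −16q + 11 ⇒ q = 9/22.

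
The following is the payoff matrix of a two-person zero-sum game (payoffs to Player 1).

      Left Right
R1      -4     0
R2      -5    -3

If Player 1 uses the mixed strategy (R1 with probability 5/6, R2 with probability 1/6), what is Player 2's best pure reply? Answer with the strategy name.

If Player 2 plays Left, Player 1's expected payoff is (5/6)·(-4) + (1/6)·(-5) = -25/6.
If Player 2 plays Right, Player 1's expected payoff is (5/6)·0 + (1/6)·(-3) = -1/2.
Player 2 minimizes Player 1's payoff; the smallest is -25/6, so the best response is Left.

Left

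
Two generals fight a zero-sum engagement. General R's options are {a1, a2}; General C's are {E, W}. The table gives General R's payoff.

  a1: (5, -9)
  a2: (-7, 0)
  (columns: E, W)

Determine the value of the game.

Row minima: a1 → -9, a2 → -7; maximin = -7.
Column maxima: E → 5, W → 0; minimax = 0.
-7 ≠ 0, so there is no saddle point; optimal play is mixed.
Let General R play a1 with probability p. Expected payoff against E: 5p + (-7)(1−p) = 12p − 7; against W: (-9)p + 0(1−p) = −9p.
Setting these equal: 12p − 7 = −9p ⇒ 21p = 7 ⇒ p = 1/3, and the value is (12)·(1/3) − 7 = -3.
For General C: with q = P(E), equating a1's and a2's payoffs gives 14q − 9 = −7q ⇒ q = 3/7.

-3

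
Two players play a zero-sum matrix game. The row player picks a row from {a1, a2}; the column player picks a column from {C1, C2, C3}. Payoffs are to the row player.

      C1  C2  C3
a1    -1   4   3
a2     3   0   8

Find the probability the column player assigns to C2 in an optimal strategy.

Row minima: a1 → -1, a2 → 0; maximin = 0.
Column maxima: C1 → 3, C2 → 4, C3 → 8; minimax = 3.
0 ≠ 3, so there is no saddle point; optimal play is mixed.
C3 is strictly dominated by C1 (it gives the row player strictly more in every row), so the column player never plays it.
On the remaining 2×2 (a1, a2 vs C1, C2):
Let the row player play a1 with probability p. Expected payoff against C1: (-1)p + 3(1−p) = −4p + 3; against C2: 4p + 0(1−p) = 4p.
Setting these equal: −4p + 3 = 4p ⇒ −8p = -3 ⇒ p = 3/8, and the value is (-4)·(3/8) + 3 = 3/2.
For the column player: with q = P(C1), equating a1's and a2's payoffs gives −5q + 4 = 3q ⇒ q = 1/2.

1/2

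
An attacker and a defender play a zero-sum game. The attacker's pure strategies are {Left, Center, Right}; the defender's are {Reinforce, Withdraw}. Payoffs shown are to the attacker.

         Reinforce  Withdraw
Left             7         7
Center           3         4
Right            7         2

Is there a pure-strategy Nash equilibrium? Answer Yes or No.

Row minima: Left → 7, Center → 3, Right → 2; maximin = 7.
Column maxima: Reinforce → 7, Withdraw → 7; minimax = 7.
maximin = minimax = 7, so a saddle point exists.

Yes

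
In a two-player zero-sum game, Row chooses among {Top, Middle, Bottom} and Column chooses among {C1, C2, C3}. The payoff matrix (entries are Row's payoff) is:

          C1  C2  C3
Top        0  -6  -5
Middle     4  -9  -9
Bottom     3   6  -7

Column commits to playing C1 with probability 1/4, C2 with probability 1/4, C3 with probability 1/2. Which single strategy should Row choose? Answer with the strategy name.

Bottom

Expected payoff of Top: (1/4)·0 + (1/4)·(-6) + (1/2)·(-5) = -4.
Expected payoff of Middle: (1/4)·4 + (1/4)·(-9) + (1/2)·(-9) = -23/4.
Expected payoff of Bottom: (1/4)·3 + (1/4)·6 + (1/2)·(-7) = -5/4.
The largest is -5/4, so Row's best response is Bottom.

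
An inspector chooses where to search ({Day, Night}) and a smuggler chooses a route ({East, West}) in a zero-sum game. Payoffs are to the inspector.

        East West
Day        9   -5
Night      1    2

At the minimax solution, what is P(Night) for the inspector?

14/15

Row minima: Day → -5, Night → 1; maximin = 1.
Column maxima: East → 9, West → 2; minimax = 2.
1 ≠ 2, so there is no saddle point; optimal play is mixed.
Let the inspector play Day with probability p. Expected payoff against East: 9p + 1(1−p) = 8p + 1; against West: (-5)p + 2(1−p) = −7p + 2.
Setting these equal: 8p + 1 = −7p + 2 ⇒ 15p = 1 ⇒ p = 1/15, and the value is (8)·(1/15) + 1 = 23/15.
For the smuggler: with q = P(East), equating Day's and Night's payoffs gives 14q − 5 = −q + 2 ⇒ q = 7/15.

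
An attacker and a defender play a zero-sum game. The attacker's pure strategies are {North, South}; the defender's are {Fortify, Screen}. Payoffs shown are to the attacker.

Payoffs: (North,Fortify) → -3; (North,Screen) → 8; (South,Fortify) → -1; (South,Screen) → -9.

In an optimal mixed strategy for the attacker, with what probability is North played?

8/19

Row minima: North → -3, South → -9; maximin = -3.
Column maxima: Fortify → -1, Screen → 8; minimax = -1.
-3 ≠ -1, so there is no saddle point; optimal play is mixed.
Let the attacker play North with probability p. Expected payoff against Fortify: (-3)p + (-1)(1−p) = −2p − 1; against Screen: 8p + (-9)(1−p) = 17p − 9.
Setting these equal: −2p − 1 = 17p − 9 ⇒ −19p = -8 ⇒ p = 8/19, and the value is (-2)·(8/19) − 1 = -35/19.
For the defender: with q = P(Fortify), equating North's and South's payoffs gives −11q + 8 = 8q − 9 ⇒ q = 17/19.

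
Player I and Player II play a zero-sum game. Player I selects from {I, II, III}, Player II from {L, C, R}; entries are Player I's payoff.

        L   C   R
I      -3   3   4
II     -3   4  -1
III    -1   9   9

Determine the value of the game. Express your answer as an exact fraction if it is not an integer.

Row minima: I → -3, II → -3, III → -1; maximin = -1.
Column maxima: L → -1, C → 9, R → 9; minimax = -1.
Since maximin = minimax = -1, there is a saddle point and the value is -1.

-1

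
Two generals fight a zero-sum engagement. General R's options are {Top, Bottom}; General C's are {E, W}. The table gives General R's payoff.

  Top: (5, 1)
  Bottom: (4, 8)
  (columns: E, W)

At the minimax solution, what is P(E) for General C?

Row minima: Top → 1, Bottom → 4; maximin = 4.
Column maxima: E → 5, W → 8; minimax = 5.
4 ≠ 5, so there is no saddle point; optimal play is mixed.
Let General R play Top with probability p. Expected payoff against E: 5p + 4(1−p) = p + 4; against W: 1p + 8(1−p) = −7p + 8.
Setting these equal: p + 4 = −7p + 8 ⇒ 8p = 4 ⇒ p = 1/2, and the value is (1)·(1/2) + 4 = 9/2.
For General C: with q = P(E), equating Top's and Bottom's payoffs gives 4q + 1 = −4q + 8 ⇒ q = 7/8.

7/8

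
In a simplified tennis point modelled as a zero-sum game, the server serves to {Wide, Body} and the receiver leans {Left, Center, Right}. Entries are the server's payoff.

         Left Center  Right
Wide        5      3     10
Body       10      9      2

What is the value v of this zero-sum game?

6

Row minima: Wide → 3, Body → 2; maximin = 3.
Column maxima: Left → 10, Center → 9, Right → 10; minimax = 9.
3 ≠ 9, so there is no saddle point; optimal play is mixed.
Left is strictly dominated by Center (it gives the server strictly more in every row), so the receiver never plays it.
On the remaining 2×2 (Wide, Body vs Center, Right):
Let the server play Wide with probability p. Expected payoff against Center: 3p + 9(1−p) = −6p + 9; against Right: 10p + 2(1−p) = 8p + 2.
Setting these equal: −6p + 9 = 8p + 2 ⇒ −14p = -7 ⇒ p = 1/2, and the value is (-6)·(1/2) + 9 = 6.
For the receiver: with q = P(Center), equating Wide's and Body's payoffs gives −7q + 10 = 7q + 2 ⇒ q = 4/7.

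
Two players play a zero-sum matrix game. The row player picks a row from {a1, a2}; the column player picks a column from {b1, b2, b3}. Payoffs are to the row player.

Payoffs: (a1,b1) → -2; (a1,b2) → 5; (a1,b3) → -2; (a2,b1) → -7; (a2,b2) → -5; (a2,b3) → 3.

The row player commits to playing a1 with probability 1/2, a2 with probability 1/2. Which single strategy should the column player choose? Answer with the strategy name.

b1

If the column player plays b1, the row player's expected payoff is (1/2)·(-2) + (1/2)·(-7) = -9/2.
If the column player plays b2, the row player's expected payoff is (1/2)·5 + (1/2)·(-5) = 0.
If the column player plays b3, the row player's expected payoff is (1/2)·(-2) + (1/2)·3 = 1/2.
The column player minimizes the row player's payoff; the smallest is -9/2, so the best response is b1.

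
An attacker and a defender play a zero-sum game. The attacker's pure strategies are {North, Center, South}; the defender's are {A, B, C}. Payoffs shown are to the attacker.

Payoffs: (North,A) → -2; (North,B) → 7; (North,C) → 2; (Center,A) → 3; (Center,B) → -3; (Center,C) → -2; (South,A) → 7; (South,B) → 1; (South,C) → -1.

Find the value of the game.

1

Row minima: North → -2, Center → -3, South → -1; maximin = -1.
Column maxima: A → 7, B → 7, C → 2; minimax = 2.
-1 ≠ 2, so there is no saddle point; optimal play is mixed.
Center is strictly dominated by South, so the attacker never plays it.
With Center eliminated, B is strictly dominated by C (it gives the attacker strictly more in every remaining row), so the defender never plays it.
On the remaining 2×2 (North, South vs A, C):
Let the attacker play North with probability p. Expected payoff against A: (-2)p + 7(1−p) = −9p + 7; against C: 2p + (-1)(1−p) = 3p − 1.
Setting these equal: −9p + 7 = 3p − 1 ⇒ −12p = -8 ⇒ p = 2/3, and the value is (-9)·(2/3) + 7 = 1.
For the defender: with q = P(A), equating North's and South's payoffs gives −4q + 2 = 8q − 1 ⇒ q = 1/4.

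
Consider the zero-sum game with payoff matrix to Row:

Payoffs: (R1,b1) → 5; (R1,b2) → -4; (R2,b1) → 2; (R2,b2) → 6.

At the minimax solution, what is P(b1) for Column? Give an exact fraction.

Row minima: R1 → -4, R2 → 2; maximin = 2.
Column maxima: b1 → 5, b2 → 6; minimax = 5.
2 ≠ 5, so there is no saddle point; optimal play is mixed.
Let Row play R1 with probability p. Expected payoff against b1: 5p + 2(1−p) = 3p + 2; against b2: (-4)p + 6(1−p) = −10p + 6.
Setting these equal: 3p + 2 = −10p + 6 ⇒ 13p = 4 ⇒ p = 4/13, and the value is (3)·(4/13) + 2 = 38/13.
For Column: with q = P(b1), equating R1's and R2's payoffs gives 9q − 4 = −4q + 6 ⇒ q = 10/13.

10/13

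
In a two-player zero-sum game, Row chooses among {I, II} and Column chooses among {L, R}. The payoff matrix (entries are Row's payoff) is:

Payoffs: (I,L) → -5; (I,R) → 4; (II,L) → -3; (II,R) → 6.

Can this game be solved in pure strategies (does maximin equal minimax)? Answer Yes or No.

Yes

Row minima: I → -5, II → -3; maximin = -3.
Column maxima: L → -3, R → 6; minimax = -3.
maximin = minimax = -3, so a saddle point exists.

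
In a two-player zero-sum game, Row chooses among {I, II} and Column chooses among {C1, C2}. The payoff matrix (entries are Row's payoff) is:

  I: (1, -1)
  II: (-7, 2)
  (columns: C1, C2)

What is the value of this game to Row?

-5/11

Row minima: I → -1, II → -7; maximin = -1.
Column maxima: C1 → 1, C2 → 2; minimax = 1.
-1 ≠ 1, so there is no saddle point; optimal play is mixed.
Let Row play I with probability p. Expected payoff against C1: 1p + (-7)(1−p) = 8p − 7; against C2: (-1)p + 2(1−p) = −3p + 2.
Setting these equal: 8p − 7 = −3p + 2 ⇒ 11p = 9 ⇒ p = 9/11, and the value is (8)·(9/11) − 7 = -5/11.
For Column: with q = P(C1), equating I's and II's payoffs gives 2q − 1 = −9q + 2 ⇒ q = 3/11.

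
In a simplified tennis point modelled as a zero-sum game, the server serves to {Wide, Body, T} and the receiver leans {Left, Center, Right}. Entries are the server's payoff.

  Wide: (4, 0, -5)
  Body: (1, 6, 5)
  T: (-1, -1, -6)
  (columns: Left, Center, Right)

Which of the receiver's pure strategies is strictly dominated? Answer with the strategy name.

Right holds the server's payoff strictly below Center in every row: -5 < 0, 5 < 6, -6 < -1.
So Center is strictly dominated for the receiver.

Center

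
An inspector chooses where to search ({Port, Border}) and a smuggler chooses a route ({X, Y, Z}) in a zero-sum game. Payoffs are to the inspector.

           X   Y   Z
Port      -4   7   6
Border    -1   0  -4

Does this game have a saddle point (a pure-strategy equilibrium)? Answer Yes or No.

No

Row minima: Port → -4, Border → -4; maximin = -4.
Column maxima: X → -1, Y → 7, Z → 6; minimax = -1.
-4 ≠ -1, so no pure-strategy equilibrium exists.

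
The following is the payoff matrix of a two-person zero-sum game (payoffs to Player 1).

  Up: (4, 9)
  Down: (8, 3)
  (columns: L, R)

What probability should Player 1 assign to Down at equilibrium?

Row minima: Up → 4, Down → 3; maximin = 4.
Column maxima: L → 8, R → 9; minimax = 8.
4 ≠ 8, so there is no saddle point; optimal play is mixed.
Let Player 1 play Up with probability p. Expected payoff against L: 4p + 8(1−p) = −4p + 8; against R: 9p + 3(1−p) = 6p + 3.
Setting these equal: −4p + 8 = 6p + 3 ⇒ −10p = -5 ⇒ p = 1/2, and the value is (-4)·(1/2) + 8 = 6.
For Player 2: with q = P(L), equating Up's and Down's payoffs gives −5q + 9 = 5q + 3 ⇒ q = 3/5.

1/2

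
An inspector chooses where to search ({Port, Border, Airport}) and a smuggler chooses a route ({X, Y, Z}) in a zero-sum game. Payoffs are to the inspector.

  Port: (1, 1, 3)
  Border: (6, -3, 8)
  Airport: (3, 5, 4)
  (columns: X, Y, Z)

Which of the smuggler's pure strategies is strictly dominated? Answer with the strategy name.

X holds the inspector's payoff strictly below Z in every row: 1 < 3, 6 < 8, 3 < 4.
So Z is strictly dominated for the smuggler.

Z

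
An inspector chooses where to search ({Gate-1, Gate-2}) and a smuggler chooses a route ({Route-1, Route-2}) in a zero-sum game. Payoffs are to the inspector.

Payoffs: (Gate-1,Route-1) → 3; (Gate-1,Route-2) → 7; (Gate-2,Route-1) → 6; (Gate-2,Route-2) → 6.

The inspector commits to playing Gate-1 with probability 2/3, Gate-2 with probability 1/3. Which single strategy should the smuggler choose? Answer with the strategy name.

If the smuggler plays Route-1, the inspector's expected payoff is (2/3)·3 + (1/3)·6 = 4.
If the smuggler plays Route-2, the inspector's expected payoff is (2/3)·7 + (1/3)·6 = 20/3.
The smuggler minimizes the inspector's payoff; the smallest is 4, so the best response is Route-1.

Route-1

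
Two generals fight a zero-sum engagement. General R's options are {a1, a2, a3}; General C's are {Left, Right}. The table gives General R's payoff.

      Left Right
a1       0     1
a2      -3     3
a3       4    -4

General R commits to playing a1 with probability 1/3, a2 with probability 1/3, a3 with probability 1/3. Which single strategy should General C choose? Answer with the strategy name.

Right

If General C plays Left, General R's expected payoff is (1/3)·0 + (1/3)·(-3) + (1/3)·4 = 1/3.
If General C plays Right, General R's expected payoff is (1/3)·1 + (1/3)·3 + (1/3)·(-4) = 0.
General C minimizes General R's payoff; the smallest is 0, so the best response is Right.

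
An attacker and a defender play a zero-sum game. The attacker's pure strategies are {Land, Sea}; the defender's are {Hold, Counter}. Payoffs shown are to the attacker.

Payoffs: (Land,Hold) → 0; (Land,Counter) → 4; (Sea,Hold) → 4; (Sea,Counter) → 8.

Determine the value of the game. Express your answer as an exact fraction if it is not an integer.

Row minima: Land → 0, Sea → 4; maximin = 4.
Column maxima: Hold → 4, Counter → 8; minimax = 4.
Since maximin = minimax = 4, there is a saddle point and the value is 4.

4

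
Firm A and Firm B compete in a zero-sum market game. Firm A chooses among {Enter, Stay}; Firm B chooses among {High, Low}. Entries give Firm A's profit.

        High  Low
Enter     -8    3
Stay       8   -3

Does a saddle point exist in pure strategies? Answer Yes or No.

No

Row minima: Enter → -8, Stay → -3; maximin = -3.
Column maxima: High → 8, Low → 3; minimax = 3.
-3 ≠ 3, so no pure-strategy equilibrium exists.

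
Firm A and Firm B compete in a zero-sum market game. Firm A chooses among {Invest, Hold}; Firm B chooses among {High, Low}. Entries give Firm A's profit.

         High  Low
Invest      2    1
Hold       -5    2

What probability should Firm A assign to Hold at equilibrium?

1/8

Row minima: Invest → 1, Hold → -5; maximin = 1.
Column maxima: High → 2, Low → 2; minimax = 2.
1 ≠ 2, so there is no saddle point; optimal play is mixed.
Let Firm A play Invest with probability p. Expected payoff against High: 2p + (-5)(1−p) = 7p − 5; against Low: 1p + 2(1−p) = −p + 2.
Setting these equal: 7p − 5 = −p + 2 ⇒ 8p = 7 ⇒ p = 7/8, and the value is (7)·(7/8) − 5 = 9/8.
For Firm B: with q = P(High), equating Invest's and Hold's payoffs gives q + 1 = −7q + 2 ⇒ q = 1/8.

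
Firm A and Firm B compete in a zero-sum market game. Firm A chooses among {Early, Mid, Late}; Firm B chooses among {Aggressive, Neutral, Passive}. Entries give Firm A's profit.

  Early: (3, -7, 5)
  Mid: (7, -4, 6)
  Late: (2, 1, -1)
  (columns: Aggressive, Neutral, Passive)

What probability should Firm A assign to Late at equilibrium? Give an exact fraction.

Row minima: Early → -7, Mid → -4, Late → -1; maximin = -1.
Column maxima: Aggressive → 7, Neutral → 1, Passive → 6; minimax = 1.
-1 ≠ 1, so there is no saddle point; optimal play is mixed.
Early is strictly dominated by Mid, so Firm A never plays it.
Aggressive is strictly dominated by Neutral (it gives Firm A strictly more in every row), so Firm B never plays it.
On the remaining 2×2 (Mid, Late vs Neutral, Passive):
Let Firm A play Mid with probability p. Expected payoff against Neutral: (-4)p + 1(1−p) = −5p + 1; against Passive: 6p + (-1)(1−p) = 7p − 1.
Setting these equal: −5p + 1 = 7p − 1 ⇒ −12p = -2 ⇒ p = 1/6, and the value is (-5)·(1/6) + 1 = 1/6.
For Firm B: with q = P(Neutral), equating Mid's and Late's payoffs gives −10q + 6 = 2q − 1 ⇒ q = 7/12.

5/6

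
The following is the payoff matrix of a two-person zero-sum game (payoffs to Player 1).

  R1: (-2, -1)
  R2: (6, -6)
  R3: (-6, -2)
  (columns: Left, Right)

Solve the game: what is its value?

Row minima: R1 → -2, R2 → -6, R3 → -6; maximin = -2.
Column maxima: Left → 6, Right → -1; minimax = -1.
-2 ≠ -1, so there is no saddle point; optimal play is mixed.
R3 is strictly dominated by R1, so Player 1 never plays it.
On the remaining 2×2 (R1, R2 vs Left, Right):
Let Player 1 play R1 with probability p. Expected payoff against Left: (-2)p + 6(1−p) = −8p + 6; against Right: (-1)p + (-6)(1−p) = 5p − 6.
Setting these equal: −8p + 6 = 5p − 6 ⇒ −13p = -12 ⇒ p = 12/13, and the value is (-8)·(12/13) + 6 = -18/13.
For Player 2: with q = P(Left), equating R1's and R2's payoffs gives −q − 1 = 12q − 6 ⇒ q = 5/13.

-18/13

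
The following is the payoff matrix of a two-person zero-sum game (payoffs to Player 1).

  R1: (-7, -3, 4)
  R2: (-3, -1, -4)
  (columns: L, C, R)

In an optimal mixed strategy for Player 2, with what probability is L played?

Row minima: R1 → -7, R2 → -4; maximin = -4.
Column maxima: L → -3, C → -1, R → 4; minimax = -3.
-4 ≠ -3, so there is no saddle point; optimal play is mixed.
C is strictly dominated by L (it gives Player 1 strictly more in every row), so Player 2 never plays it.
On the remaining 2×2 (R1, R2 vs L, R):
Let Player 1 play R1 with probability p. Expected payoff against L: (-7)p + (-3)(1−p) = −4p − 3; against R: 4p + (-4)(1−p) = 8p − 4.
Setting these equal: −4p − 3 = 8p − 4 ⇒ −12p = -1 ⇒ p = 1/12, and the value is (-4)·(1/12) − 3 = -10/3.
For Player 2: with q = P(L), equating R1's and R2's payoffs gives −11q + 4 = q − 4 ⇒ q = 2/3.

2/3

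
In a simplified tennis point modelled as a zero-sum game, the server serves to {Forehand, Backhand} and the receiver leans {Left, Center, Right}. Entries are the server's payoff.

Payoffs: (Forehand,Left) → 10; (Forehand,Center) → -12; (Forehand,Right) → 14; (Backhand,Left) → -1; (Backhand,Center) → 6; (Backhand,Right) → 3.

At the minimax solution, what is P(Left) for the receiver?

Row minima: Forehand → -12, Backhand → -1; maximin = -1.
Column maxima: Left → 10, Center → 6, Right → 14; minimax = 6.
-1 ≠ 6, so there is no saddle point; optimal play is mixed.
Right is strictly dominated by Left (it gives the server strictly more in every row), so the receiver never plays it.
On the remaining 2×2 (Forehand, Backhand vs Left, Center):
Let the server play Forehand with probability p. Expected payoff against Left: 10p + (-1)(1−p) = 11p − 1; against Center: (-12)p + 6(1−p) = −18p + 6.
Setting these equal: 11p − 1 = −18p + 6 ⇒ 29p = 7 ⇒ p = 7/29, and the value is (11)·(7/29) − 1 = 48/29.
For the receiver: with q = P(Left), equating Forehand's and Backhand's payoffs gives 22q − 12 = −7q + 6 ⇒ q = 18/29.

18/29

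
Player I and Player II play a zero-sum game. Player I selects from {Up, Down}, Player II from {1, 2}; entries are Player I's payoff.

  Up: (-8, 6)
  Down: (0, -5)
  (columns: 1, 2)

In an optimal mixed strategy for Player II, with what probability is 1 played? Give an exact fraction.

Row minima: Up → -8, Down → -5; maximin = -5.
Column maxima: 1 → 0, 2 → 6; minimax = 0.
-5 ≠ 0, so there is no saddle point; optimal play is mixed.
Let Player I play Up with probability p. Expected payoff against 1: (-8)p + 0(1−p) = −8p; against 2: 6p + (-5)(1−p) = 11p − 5.
Setting these equal: −8p = 11p − 5 ⇒ −19p = -5 ⇒ p = 5/19, and the value is (-8)·(5/19) = -40/19.
For Player II: with q = P(1), equating Up's and Down's payoffs gives −14q + 6 = 5q − 5 ⇒ q = 11/19.

11/19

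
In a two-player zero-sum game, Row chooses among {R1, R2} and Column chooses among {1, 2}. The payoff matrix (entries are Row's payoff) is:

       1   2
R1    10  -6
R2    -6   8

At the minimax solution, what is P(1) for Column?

7/15

Row minima: R1 → -6, R2 → -6; maximin = -6.
Column maxima: 1 → 10, 2 → 8; minimax = 8.
-6 ≠ 8, so there is no saddle point; optimal play is mixed.
Let Row play R1 with probability p. Expected payoff against 1: 10p + (-6)(1−p) = 16p − 6; against 2: (-6)p + 8(1−p) = −14p + 8.
Setting these equal: 16p − 6 = −14p + 8 ⇒ 30p = 14 ⇒ p = 7/15, and the value is (16)·(7/15) − 6 = 22/15.
For Column: with q = P(1), equating R1's and R2's payoffs gives 16q − 6 = −14q + 8 ⇒ q = 7/15.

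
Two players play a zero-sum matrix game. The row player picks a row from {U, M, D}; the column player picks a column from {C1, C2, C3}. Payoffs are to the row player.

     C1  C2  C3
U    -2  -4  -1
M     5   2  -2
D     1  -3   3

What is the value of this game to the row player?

Row minima: U → -4, M → -2, D → -3; maximin = -2.
Column maxima: C1 → 5, C2 → 2, C3 → 3; minimax = 2.
-2 ≠ 2, so there is no saddle point; optimal play is mixed.
U is strictly dominated by D, so the row player never plays it.
C1 is strictly dominated by C2 (it gives the row player strictly more in every row), so the column player never plays it.
On the remaining 2×2 (M, D vs C2, C3):
Let the row player play M with probability p. Expected payoff against C2: 2p + (-3)(1−p) = 5p − 3; against C3: (-2)p + 3(1−p) = −5p + 3.
Setting these equal: 5p − 3 = −5p + 3 ⇒ 10p = 6 ⇒ p = 3/5, and the value is (5)·(3/5) − 3 = 0.
For the column player: with q = P(C2), equating M's and D's payoffs gives 4q − 2 = −6q + 3 ⇒ q = 1/2.

0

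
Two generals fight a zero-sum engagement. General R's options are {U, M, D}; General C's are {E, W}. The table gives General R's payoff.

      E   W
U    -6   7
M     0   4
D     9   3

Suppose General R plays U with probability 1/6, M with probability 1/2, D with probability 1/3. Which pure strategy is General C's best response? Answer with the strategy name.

E

If General C plays E, General R's expected payoff is (1/6)·(-6) + (1/2)·0 + (1/3)·9 = 2.
If General C plays W, General R's expected payoff is (1/6)·7 + (1/2)·4 + (1/3)·3 = 25/6.
General C minimizes General R's payoff; the smallest is 2, so the best response is E.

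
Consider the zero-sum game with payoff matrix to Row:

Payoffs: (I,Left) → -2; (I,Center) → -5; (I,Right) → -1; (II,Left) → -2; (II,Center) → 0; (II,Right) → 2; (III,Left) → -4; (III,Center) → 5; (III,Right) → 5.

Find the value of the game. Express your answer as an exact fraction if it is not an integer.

Row minima: I → -5, II → -2, III → -4; maximin = -2.
Column maxima: Left → -2, Center → 5, Right → 5; minimax = -2.
Since maximin = minimax = -2, there is a saddle point and the value is -2.

-2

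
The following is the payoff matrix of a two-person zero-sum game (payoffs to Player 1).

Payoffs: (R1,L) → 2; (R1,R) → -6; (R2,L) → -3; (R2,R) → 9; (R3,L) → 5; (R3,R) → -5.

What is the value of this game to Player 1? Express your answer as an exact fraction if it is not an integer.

15/11

Row minima: R1 → -6, R2 → -3, R3 → -5; maximin = -3.
Column maxima: L → 5, R → 9; minimax = 5.
-3 ≠ 5, so there is no saddle point; optimal play is mixed.
R1 is strictly dominated by R3, so Player 1 never plays it.
On the remaining 2×2 (R2, R3 vs L, R):
Let Player 1 play R2 with probability p. Expected payoff against L: (-3)p + 5(1−p) = −8p + 5; against R: 9p + (-5)(1−p) = 14p − 5.
Setting these equal: −8p + 5 = 14p − 5 ⇒ −22p = -10 ⇒ p = 5/11, and the value is (-8)·(5/11) + 5 = 15/11.
For Player 2: with q = P(L), equating R2's and R3's payoffs gives −12q + 9 = 10q − 5 ⇒ q = 7/11.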